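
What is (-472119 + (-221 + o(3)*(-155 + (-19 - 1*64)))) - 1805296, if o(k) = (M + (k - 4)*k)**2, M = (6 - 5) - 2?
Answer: -2281444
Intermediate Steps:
M = -1 (M = 1 - 2 = -1)
o(k) = (-1 + k*(-4 + k))**2 (o(k) = (-1 + (k - 4)*k)**2 = (-1 + (-4 + k)*k)**2 = (-1 + k*(-4 + k))**2)
(-472119 + (-221 + o(3)*(-155 + (-19 - 1*64)))) - 1805296 = (-472119 + (-221 + (1 - 1*3**2 + 4*3)**2*(-155 + (-19 - 1*64)))) - 1805296 = (-472119 + (-221 + (1 - 1*9 + 12)**2*(-155 + (-19 - 64)))) - 1805296 = (-472119 + (-221 + (1 - 9 + 12)**2*(-155 - 83))) - 1805296 = (-472119 + (-221 + 4**2*(-238))) - 1805296 = (-472119 + (-221 + 16*(-238))) - 1805296 = (-472119 + (-221 - 3808)) - 1805296 = (-472119 - 4029) - 1805296 = -476148 - 1805296 = -2281444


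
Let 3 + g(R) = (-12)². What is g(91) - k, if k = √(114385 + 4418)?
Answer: 141 - 199*√3 ≈ -203.68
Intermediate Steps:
g(R) = 141 (g(R) = -3 + (-12)² = -3 + 144 = 141)
k = 199*√3 (k = √118803 = 199*√3 ≈ 344.68)
g(91) - k = 141 - 199*√3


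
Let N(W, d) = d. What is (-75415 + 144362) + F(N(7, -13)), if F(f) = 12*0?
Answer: 68947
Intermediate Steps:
F(f) = 0
(-75415 + 144362) + F(N(7, -13)) = (-75415 + 144362) + 0 = 68947 + 0 = 68947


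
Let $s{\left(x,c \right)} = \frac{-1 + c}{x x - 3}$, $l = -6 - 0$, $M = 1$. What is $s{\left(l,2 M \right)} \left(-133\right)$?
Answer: $- \frac{133}{33} \approx -4.0303$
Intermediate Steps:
$l = -6$ ($l = -6 + 0 = -6$)
$s{\left(x,c \right)} = \frac{-1 + c}{-3 + x^{2}}$ ($s{\left(x,c \right)} = \frac{-1 + c}{x^{2} - 3} = \frac{-1 + c}{-3 + x^{2}}$)
$s{\left(l,2 M \right)} \left(-133\right) = \frac{-1 + 2 \cdot 1}{-3 + \left(-6\right)^{2}} \left(-133\right) = \frac{-1 + 2}{-3 + 36} \left(-133\right) = \frac{1}{33} \cdot 1 \left(-133\right) = \frac{1}{33} \left(-133\right) = - \frac{133}{33}$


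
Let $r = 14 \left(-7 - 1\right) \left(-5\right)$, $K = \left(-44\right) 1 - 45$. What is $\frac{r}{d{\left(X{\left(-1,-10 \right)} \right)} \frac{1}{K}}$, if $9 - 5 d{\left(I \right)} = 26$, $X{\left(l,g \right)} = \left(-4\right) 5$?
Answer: $\frac{249200}{17} \approx 14659.0$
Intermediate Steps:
$K = -89$ ($K = -44 - 45 = -89$)
$X{\left(l,g \right)} = -20$
$d{\left(I \right)} = - \frac{17}{5}$ ($d{\left(I \right)} = \frac{9}{5} - \frac{26}{5} = - \frac{17}{5}$)
$r = 560$ ($r = 14 \left(\left(-8\right) \left(-5\right)\right) = 14 \cdot 40 = 560$)
$\frac{r}{d{\left(X{\left(-1,-10 \right)} \right)} \frac{1}{K}} = \frac{560}{\left(- \frac{17}{5}\right) \frac{1}{-89}} = \frac{560}{\left(- \frac{17}{5}\right) \left(- \frac{1}{89}\right)} = \frac{560}{\frac{17}{445}} = 560 \cdot \frac{445}{17} = \frac{249200}{17}$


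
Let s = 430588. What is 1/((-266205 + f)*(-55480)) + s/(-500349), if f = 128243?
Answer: -3295777285774531/3829737171984240 ≈ -0.86058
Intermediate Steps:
1/((-266205 + f)*(-55480)) + s/(-500349) = 1/((-266205 + 128243)*(-55480)) + 430588/(-500349) = -1/55480/(-137962) + 430588*(-1/500349) = -1/137962*(-1/55480) - 430588/500349 = 1/7654131760 - 430588/500349 = -3295777285774531/3829737171984240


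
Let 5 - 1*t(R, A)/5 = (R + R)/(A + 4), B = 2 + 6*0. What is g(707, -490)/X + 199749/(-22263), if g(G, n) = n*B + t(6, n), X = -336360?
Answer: -362698102207/40437266472 ≈ -8.9694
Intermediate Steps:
B = 2 (B = 2 + 0 = 2)
t(R, A) = 25 - 10*R/(4 + A) (t(R, A) = 25 - 5*(R + R)/(A + 4) = 25 - 5*2*R/(4 + A) = 25 - 10*R/(4 + A))
g(G, n) = 2*n + 5*(8 + 5*n)/(4 + n) (g(G, n) = n*2 + 5*(20 - 2*6 + 5*n)/(4 + n) = 2*n + 5*(20 - 12 + 5*n)/(4 + n) = 2*n + 5*(8 + 5*n)/(4 + n))
g(707, -490)/X + 199749/(-22263) = ((40 + 2*(-490)² + 33*(-490))/(4 - 490))/(-336360) + 199749/(-22263) = ((40 + 2*240100 - 16170)/(-486))*(-1/336360) + 199749*(-1/22263) = -(40 + 480200 - 16170)/486*(-1/336360) - 66583/7421 = -1/486*464070*(-1/336360) - 66583/7421 = -77345/81*(-1/336360) - 66583/7421 = 15469/5449032 - 66583/7421 = -362698102207/40437266472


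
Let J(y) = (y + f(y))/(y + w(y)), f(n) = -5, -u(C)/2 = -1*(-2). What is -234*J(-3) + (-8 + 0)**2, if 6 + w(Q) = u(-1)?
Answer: -80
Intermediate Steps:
u(C) = -4 (u(C) = -(-2)*(-2) = -2*2 = -4)
w(Q) = -10 (w(Q) = -6 - 4 = -10)
J(y) = (-5 + y)/(-10 + y) (J(y) = (y - 5)/(y - 10) = (-5 + y)/(-10 + y))
-234*J(-3) + (-8 + 0)**2 = -234*(-5 - 3)/(-10 - 3) + (-8 + 0)**2 = -234*(-8)/(-13) + (-8)**2 = -(-18)*(-8) + 64 = -234*8/13 + 64 = -144 + 64 = -80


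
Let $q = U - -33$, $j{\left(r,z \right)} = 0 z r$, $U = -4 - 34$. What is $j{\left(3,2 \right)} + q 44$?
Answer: $-220$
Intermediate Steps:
$U = -38$
$j{\left(r,z \right)} = 0$ ($j{\left(r,z \right)} = 0 r = 0$)
$q = -5$ ($q = -38 - -33 = -38 + 33 = -5$)
$j{\left(3,2 \right)} + q 44 = 0 - 220 = -220$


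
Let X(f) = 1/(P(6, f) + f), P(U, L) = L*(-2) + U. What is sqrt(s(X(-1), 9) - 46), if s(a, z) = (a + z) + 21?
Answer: I*sqrt(777)/7 ≈ 3.9821*I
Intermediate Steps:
P(U, L) = U - 2*L (P(U, L) = -2*L + U = U - 2*L)
X(f) = 1/(6 - f) (X(f) = 1/((6 - 2*f) + f) = 1/(6 - f))
s(a, z) = 21 + a + z
sqrt(s(X(-1), 9) - 46) = sqrt((21 + 1/(6 - 1*(-1)) + 9) - 46) = sqrt((21 + 1/(6 + 1) + 9) - 46) = sqrt((21 + 1/7 + 9) - 46) = sqrt(211/7 - 46) = sqrt(-111/7) = I*sqrt(777)/7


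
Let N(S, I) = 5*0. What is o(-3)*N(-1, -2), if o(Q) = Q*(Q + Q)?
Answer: 0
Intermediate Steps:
N(S, I) = 0
o(Q) = 2*Q² (o(Q) = Q*(2*Q) = 2*Q²)
o(-3)*N(-1, -2) = (2*(-3)²)*0 = (2*9)*0 = 18*0 = 0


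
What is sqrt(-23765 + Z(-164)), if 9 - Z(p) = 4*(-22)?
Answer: 2*I*sqrt(5917) ≈ 153.84*I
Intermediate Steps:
Z(p) = 97 (Z(p) = 9 - 4*(-22) = 9 - 1*(-88) = 9 + 88 = 97)
sqrt(-23765 + Z(-164)) = sqrt(-23765 + 97) = sqrt(-23668) = 2*I*sqrt(5917)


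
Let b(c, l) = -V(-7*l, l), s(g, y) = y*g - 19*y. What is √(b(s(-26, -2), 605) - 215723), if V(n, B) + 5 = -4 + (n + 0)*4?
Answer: 9*I*√2454 ≈ 445.84*I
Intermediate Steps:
V(n, B) = -9 + 4*n (V(n, B) = -5 + (-4 + (n + 0)*4) = -5 + (-4 + n*4) = -5 + (-4 + 4*n) = -9 + 4*n)
s(g, y) = -19*y + g*y (s(g, y) = g*y - 19*y = -19*y + g*y)
b(c, l) = 9 + 28*l (b(c, l) = -(-9 + 4*(-7*l)) = -(-9 - 28*l) = 9 + 28*l)
√(b(s(-26, -2), 605) - 215723) = √((9 + 28*605) - 215723) = √((9 + 16940) - 215723) = √(16949 - 215723) = √(-198774) = 9*I*√2454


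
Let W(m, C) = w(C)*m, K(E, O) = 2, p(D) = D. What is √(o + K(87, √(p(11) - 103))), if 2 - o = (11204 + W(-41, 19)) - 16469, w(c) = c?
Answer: 12*√42 ≈ 77.769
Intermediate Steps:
W(m, C) = C*m
o = 6046 (o = 2 - ((11204 + 19*(-41)) - 16469) = 2 - ((11204 - 779) - 16469) = 2 - (10425 - 16469) = 2 - 1*(-6044) = 2 + 6044 = 6046)
√(o + K(87, √(p(11) - 103))) = √(6046 + 2) = √6048 = 12*√42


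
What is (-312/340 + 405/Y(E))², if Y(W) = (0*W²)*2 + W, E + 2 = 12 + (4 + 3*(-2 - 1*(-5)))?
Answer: 1064782161/3822025 ≈ 278.59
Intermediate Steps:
E = 23 (E = -2 + (12 + (4 + 3*(-2 - 1*(-5)))) = -2 + (12 + (4 + 3*(-2 + 5))) = -2 + (12 + (4 + 3*3)) = -2 + (12 + (4 + 9)) = -2 + (12 + 13) = -2 + 25 = 23)
Y(W) = W (Y(W) = 0*2 + W = 0 + W = W)
(-312/340 + 405/Y(E))² = (-312/340 + 405/23)² = (-312*1/340 + 405*(1/23))² = (-78/85 + 405/23)² = (32631/1955)² = 1064782161/3822025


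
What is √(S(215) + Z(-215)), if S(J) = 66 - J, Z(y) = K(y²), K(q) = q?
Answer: 2*√11519 ≈ 214.65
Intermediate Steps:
Z(y) = y²
√(S(215) + Z(-215)) = √((66 - 1*215) + (-215)²) = √((66 - 215) + 46225) = √(-149 + 46225) = √46076 = 2*√11519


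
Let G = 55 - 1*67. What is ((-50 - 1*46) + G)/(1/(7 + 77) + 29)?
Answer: -9072/2437 ≈ -3.7226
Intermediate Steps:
G = -12 (G = 55 - 67 = -12)
((-50 - 1*46) + G)/(1/(7 + 77) + 29) = ((-50 - 1*46) - 12)/(1/(7 + 77) + 29) = ((-50 - 46) - 12)/(1/84 + 29) = (-96 - 12)/(1/84 + 29) = -108/(2437/84) = (84/2437)*(-108) = -9072/2437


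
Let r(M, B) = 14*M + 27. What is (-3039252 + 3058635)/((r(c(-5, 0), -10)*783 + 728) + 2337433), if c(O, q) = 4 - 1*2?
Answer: 6461/793742 ≈ 0.0081399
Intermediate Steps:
c(O, q) = 2 (c(O, q) = 4 - 2 = 2)
r(M, B) = 27 + 14*M
(-3039252 + 3058635)/((r(c(-5, 0), -10)*783 + 728) + 2337433) = (-3039252 + 3058635)/(((27 + 14*2)*783 + 728) + 2337433) = 19383/(((27 + 28)*783 + 728) + 2337433) = 19383/((55*783 + 728) + 2337433) = 19383/((43065 + 728) + 2337433) = 19383/(43793 + 2337433) = 19383/2381226 = 19383*(1/2381226) = 6461/793742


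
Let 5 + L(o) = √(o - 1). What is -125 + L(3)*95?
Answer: -600 + 95*√2 ≈ -465.65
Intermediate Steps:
L(o) = -5 + √(-1 + o) (L(o) = -5 + √(o - 1) = -5 + √(-1 + o))
-125 + L(3)*95 = -125 + (-5 + √(-1 + 3))*95 = -125 + (-5 + √2)*95 = -125 + (-475 + 95*√2) = -600 + 95*√2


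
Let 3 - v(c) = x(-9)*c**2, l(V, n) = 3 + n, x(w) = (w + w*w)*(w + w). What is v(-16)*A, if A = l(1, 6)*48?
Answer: 143328528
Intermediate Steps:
x(w) = 2*w*(w + w**2) (x(w) = (w + w**2)*(2*w) = 2*w*(w + w**2))
v(c) = 3 + 1296*c**2 (v(c) = 3 - 2*(-9)**2*(1 - 9)*c**2 = 3 - 2*81*(-8)*c**2 = 3 - (-1296)*c**2 = 3 + 1296*c**2)
A = 432 (A = (3 + 6)*48 = 9*48 = 432)
v(-16)*A = (3 + 1296*(-16)**2)*432 = (3 + 1296*256)*432 = (3 + 331776)*432 = 331779*432 = 143328528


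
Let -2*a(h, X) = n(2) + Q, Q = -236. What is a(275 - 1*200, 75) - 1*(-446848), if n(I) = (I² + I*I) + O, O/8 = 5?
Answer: 446942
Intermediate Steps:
O = 40 (O = 8*5 = 40)
n(I) = 40 + 2*I² (n(I) = (I² + I*I) + 40 = (I² + I²) + 40 = 2*I² + 40 = 40 + 2*I²)
a(h, X) = 94 (a(h, X) = -((40 + 2*2²) - 236)/2 = -((40 + 2*4) - 236)/2 = -((40 + 8) - 236)/2 = -(48 - 236)/2 = -½*(-188) = 94)
a(275 - 1*200, 75) - 1*(-446848) = 94 - 1*(-446848) = 94 + 446848 = 446942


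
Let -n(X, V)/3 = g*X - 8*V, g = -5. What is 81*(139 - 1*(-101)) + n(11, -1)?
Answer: 19581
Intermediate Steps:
n(X, V) = 15*X + 24*V (n(X, V) = -3*(-5*X - 8*V) = -3*(-8*V - 5*X) = 15*X + 24*V)
81*(139 - 1*(-101)) + n(11, -1) = 81*(139 - 1*(-101)) + (15*11 + 24*(-1)) = 81*(139 + 101) + (165 - 24) = 81*240 + 141 = 19440 + 141 = 19581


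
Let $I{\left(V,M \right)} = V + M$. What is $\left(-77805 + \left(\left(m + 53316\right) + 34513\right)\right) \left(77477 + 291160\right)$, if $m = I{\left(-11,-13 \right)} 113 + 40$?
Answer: $2710219224$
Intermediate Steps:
$I{\left(V,M \right)} = M + V$
$m = -2672$ ($m = \left(-13 - 11\right) 113 + 40 = \left(-24\right) 113 + 40 = -2712 + 40 = -2672$)
$\left(-77805 + \left(\left(m + 53316\right) + 34513\right)\right) \left(77477 + 291160\right) = \left(-77805 + \left(\left(-2672 + 53316\right) + 34513\right)\right) \left(77477 + 291160\right) = \left(-77805 + \left(50644 + 34513\right)\right) 368637 = \left(-77805 + 85157\right) 368637 = 7352 \cdot 368637 = 2710219224$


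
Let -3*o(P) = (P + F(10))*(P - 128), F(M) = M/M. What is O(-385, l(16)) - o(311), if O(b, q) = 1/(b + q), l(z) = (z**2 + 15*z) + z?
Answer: 2417065/127 ≈ 19032.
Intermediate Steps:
F(M) = 1
l(z) = z**2 + 16*z
o(P) = -(1 + P)*(-128 + P)/3 (o(P) = -(P + 1)*(P - 128)/3 = -(1 + P)*(-128 + P)/3)
O(-385, l(16)) - o(311) = 1/(-385 + 16*(16 + 16)) - (128/3 - 1/3*311**2 + (127/3)*311) = 1/(-385 + 16*32) - (128/3 - 1/3*96721 + 39497/3) = 1/(-385 + 512) - (128/3 - 96721/3 + 39497/3) = 1/127 - 1*(-19032) = 1/127 + 19032 = 2417065/127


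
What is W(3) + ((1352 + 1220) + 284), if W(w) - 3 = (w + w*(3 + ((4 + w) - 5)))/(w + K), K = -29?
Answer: 37158/13 ≈ 2858.3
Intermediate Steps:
W(w) = 3 + (w + w*(2 + w))/(-29 + w) (W(w) = 3 + (w + w*(3 + ((4 + w) - 5)))/(w - 29) = 3 + (w + w*(3 + (-1 + w)))/(-29 + w) = 3 + (w + w*(2 + w))/(-29 + w))
W(3) + ((1352 + 1220) + 284) = (-87 + 3² + 6*3)/(-29 + 3) + ((1352 + 1220) + 284) = (-87 + 9 + 18)/(-26) + (2572 + 284) = -1/26*(-60) + 2856 = 30/13 + 2856 = 37158/13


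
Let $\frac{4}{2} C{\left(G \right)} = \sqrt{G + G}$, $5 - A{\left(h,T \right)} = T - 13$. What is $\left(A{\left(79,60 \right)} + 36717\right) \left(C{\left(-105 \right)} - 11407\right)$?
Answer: $-418351725 + \frac{36675 i \sqrt{210}}{2} \approx -4.1835 \cdot 10^{8} + 2.6574 \cdot 10^{5} i$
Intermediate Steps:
$A{\left(h,T \right)} = 18 - T$ ($A{\left(h,T \right)} = 5 - \left(T - 13\right) = 5 - \left(-13 + T\right) = 18 - T$)
$C{\left(G \right)} = \frac{\sqrt{2} \sqrt{G}}{2}$ ($C{\left(G \right)} = \frac{\sqrt{G + G}}{2} = \frac{\sqrt{2 G}}{2} = \frac{\sqrt{2} \sqrt{G}}{2}$)
$\left(A{\left(79,60 \right)} + 36717\right) \left(C{\left(-105 \right)} - 11407\right) = \left(\left(18 - 60\right) + 36717\right) \left(\frac{\sqrt{2} \sqrt{-105}}{2} - 11407\right) = \left(\left(18 - 60\right) + 36717\right) \left(\frac{\sqrt{2} i \sqrt{105}}{2} - 11407\right) = \left(-42 + 36717\right) \left(\frac{i \sqrt{210}}{2} - 11407\right) = 36675 \left(-11407 + \frac{i \sqrt{210}}{2}\right) = -418351725 + \frac{36675 i \sqrt{210}}{2}$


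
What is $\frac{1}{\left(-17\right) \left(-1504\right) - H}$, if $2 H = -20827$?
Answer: $\frac{2}{71963} \approx 2.7792 \cdot 10^{-5}$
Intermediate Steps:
$H = - \frac{20827}{2}$ ($H = \frac{1}{2} \left(-20827\right) = - \frac{20827}{2} \approx -10414.0$)
$\frac{1}{\left(-17\right) \left(-1504\right) - H} = \frac{1}{\left(-17\right) \left(-1504\right) - - \frac{20827}{2}} = \frac{1}{25568 + \frac{20827}{2}} = \frac{1}{\frac{71963}{2}} = \frac{2}{71963}$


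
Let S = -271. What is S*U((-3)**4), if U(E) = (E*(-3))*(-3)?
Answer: -197559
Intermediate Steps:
U(E) = 9*E (U(E) = -3*E*(-3) = 9*E)
S*U((-3)**4) = -2439*(-3)**4 = -2439*81 = -271*729 = -197559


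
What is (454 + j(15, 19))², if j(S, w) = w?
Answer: 223729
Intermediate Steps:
(454 + j(15, 19))² = (454 + 19)² = 473² = 223729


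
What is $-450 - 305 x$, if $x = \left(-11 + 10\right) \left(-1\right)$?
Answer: $-755$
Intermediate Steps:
$x = 1$ ($x = \left(-1\right) \left(-1\right) = 1$)
$-450 - 305 x = -450 - 305 = -755$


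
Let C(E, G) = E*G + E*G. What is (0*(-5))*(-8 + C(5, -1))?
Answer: 0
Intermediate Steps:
C(E, G) = 2*E*G
(0*(-5))*(-8 + C(5, -1)) = (0*(-5))*(-8 + 2*5*(-1)) = 0*(-8 - 10) = 0*(-18) = 0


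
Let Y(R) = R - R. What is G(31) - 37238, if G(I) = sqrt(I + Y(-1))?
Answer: -37238 + sqrt(31) ≈ -37232.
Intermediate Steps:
Y(R) = 0
G(I) = sqrt(I) (G(I) = sqrt(I + 0) = sqrt(I))
G(31) - 37238 = sqrt(31) - 37238 = -37238 + sqrt(31)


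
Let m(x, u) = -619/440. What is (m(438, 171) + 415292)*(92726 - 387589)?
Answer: -53879685278043/440 ≈ -1.2245e+11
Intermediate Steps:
m(x, u) = -619/440 (m(x, u) = -619*1/440 = -619/440)
(m(438, 171) + 415292)*(92726 - 387589) = (-619/440 + 415292)*(92726 - 387589) = (182727861/440)*(-294863) = -53879685278043/440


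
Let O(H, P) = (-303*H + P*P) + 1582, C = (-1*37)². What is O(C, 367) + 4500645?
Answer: 4222109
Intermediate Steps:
C = 1369 (C = (-37)² = 1369)
O(H, P) = 1582 + P² - 303*H (O(H, P) = (-303*H + P²) + 1582 = (P² - 303*H) + 1582 = 1582 + P² - 303*H)
O(C, 367) + 4500645 = (1582 + 367² - 303*1369) + 4500645 = (1582 + 134689 - 414807) + 4500645 = -278536 + 4500645 = 4222109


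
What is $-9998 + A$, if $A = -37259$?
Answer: $-47257$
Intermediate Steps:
$-9998 + A = -9998 - 37259 = -47257$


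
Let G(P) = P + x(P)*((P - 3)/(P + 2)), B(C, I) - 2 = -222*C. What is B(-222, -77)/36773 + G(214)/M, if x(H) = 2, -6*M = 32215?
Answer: 27721816141/21323559510 ≈ 1.3001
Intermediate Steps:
M = -32215/6 (M = -1/6*32215 = -32215/6 ≈ -5369.2)
B(C, I) = 2 - 222*C
G(P) = P + 2*(-3 + P)/(2 + P) (G(P) = P + 2*((P - 3)/(P + 2)) = P + 2*((-3 + P)/(2 + P)) = P + 2*(-3 + P)/(2 + P))
B(-222, -77)/36773 + G(214)/M = (2 - 222*(-222))/36773 + ((-6 + 214**2 + 4*214)/(2 + 214))/(-32215/6) = (2 + 49284)*(1/36773) + ((-6 + 45796 + 856)/216)*(-6/32215) = 49286*(1/36773) + ((1/216)*46646)*(-6/32215) = 49286/36773 + (23323/108)*(-6/32215) = 49286/36773 - 23323/579870 = 27721816141/21323559510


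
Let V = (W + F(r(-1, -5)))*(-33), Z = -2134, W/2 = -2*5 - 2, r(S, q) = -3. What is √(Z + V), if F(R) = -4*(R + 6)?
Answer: I*√946 ≈ 30.757*I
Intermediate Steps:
F(R) = -24 - 4*R (F(R) = -4*(6 + R) = -24 - 4*R)
W = -24 (W = 2*(-2*5 - 2) = 2*(-10 - 2) = 2*(-12) = -24)
V = 1188 (V = (-24 + (-24 - 4*(-3)))*(-33) = (-24 + (-24 + 12))*(-33) = (-24 - 12)*(-33) = -36*(-33) = 1188)
√(Z + V) = √(-2134 + 1188) = √(-946) = I*√946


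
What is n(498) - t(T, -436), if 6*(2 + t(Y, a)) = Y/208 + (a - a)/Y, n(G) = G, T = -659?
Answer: 624659/1248 ≈ 500.53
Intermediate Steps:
t(Y, a) = -2 + Y/1248 (t(Y, a) = -2 + (Y/208 + (a - a)/Y)/6 = -2 + (Y*(1/208) + 0/Y)/6 = -2 + (Y/208 + 0)/6 = -2 + (Y/208)/6 = -2 + Y/1248)
n(498) - t(T, -436) = 498 - (-2 + (1/1248)*(-659)) = 498 - (-2 - 659/1248) = 498 - 1*(-3155/1248) = 498 + 3155/1248 = 624659/1248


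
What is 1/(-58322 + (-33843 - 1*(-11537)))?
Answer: -1/80628 ≈ -1.2403e-5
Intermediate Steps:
1/(-58322 + (-33843 - 1*(-11537))) = 1/(-58322 + (-33843 + 11537)) = 1/(-58322 - 22306) = 1/(-80628) = -1/80628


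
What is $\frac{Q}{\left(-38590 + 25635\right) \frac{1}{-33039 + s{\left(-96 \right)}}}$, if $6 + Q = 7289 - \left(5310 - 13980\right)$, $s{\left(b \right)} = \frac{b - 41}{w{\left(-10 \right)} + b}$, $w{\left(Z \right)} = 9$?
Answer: $\frac{45853005968}{1127085} \approx 40683.0$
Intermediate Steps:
$s{\left(b \right)} = \frac{-41 + b}{9 + b}$ ($s{\left(b \right)} = \frac{b - 41}{9 + b} = \frac{-41 + b}{9 + b}$)
$Q = 15953$ ($Q = -6 + \left(7289 - \left(5310 - 13980\right)\right) = -6 + \left(7289 - -8670\right) = -6 + \left(7289 + 8670\right) = -6 + 15959 = 15953$)
$\frac{Q}{\left(-38590 + 25635\right) \frac{1}{-33039 + s{\left(-96 \right)}}} = \frac{15953}{\left(-38590 + 25635\right) \frac{1}{-33039 + \frac{-41 - 96}{9 - 96}}} = \frac{15953}{\left(-12955\right) \frac{1}{-33039 + \frac{1}{-87} \left(-137\right)}} = \frac{15953}{\left(-12955\right) \frac{1}{-33039 - - \frac{137}{87}}} = \frac{15953}{\left(-12955\right) \frac{1}{-33039 + \frac{137}{87}}} = \frac{15953}{\left(-12955\right) \frac{1}{- \frac{2874256}{87}}} = \frac{15953}{\left(-12955\right) \left(- \frac{87}{2874256}\right)} = \frac{15953}{\frac{1127085}{2874256}} = 15953 \cdot \frac{2874256}{1127085} = \frac{45853005968}{1127085}$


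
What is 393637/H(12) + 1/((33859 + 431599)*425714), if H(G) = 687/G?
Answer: 311999814845770805/45376805025748 ≈ 6875.8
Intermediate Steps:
393637/H(12) + 1/((33859 + 431599)*425714) = 393637/((687/12)) + 1/((33859 + 431599)*425714) = 393637/((687*(1/12))) + (1/425714)/465458 = 393637/(229/4) + (1/465458)*(1/425714) = 393637*(4/229) + 1/198151987012 = 1574548/229 + 1/198151987012 = 311999814845770805/45376805025748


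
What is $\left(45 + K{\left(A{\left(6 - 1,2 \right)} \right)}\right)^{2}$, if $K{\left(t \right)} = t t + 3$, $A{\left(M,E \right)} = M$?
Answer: $5329$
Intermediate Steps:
$K{\left(t \right)} = 3 + t^{2}$ ($K{\left(t \right)} = t^{2} + 3 = 3 + t^{2}$)
$\left(45 + K{\left(A{\left(6 - 1,2 \right)} \right)}\right)^{2} = \left(45 + \left(3 + \left(6 - 1\right)^{2}\right)\right)^{2} = \left(45 + \left(3 + 5^{2}\right)\right)^{2} = \left(45 + \left(3 + 25\right)\right)^{2} = \left(45 + 28\right)^{2} = 73^{2} = 5329$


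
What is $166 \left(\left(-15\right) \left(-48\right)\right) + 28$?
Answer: $119548$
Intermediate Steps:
$166 \left(\left(-15\right) \left(-48\right)\right) + 28 = 166 \cdot 720 + 28 = 119520 + 28 = 119548$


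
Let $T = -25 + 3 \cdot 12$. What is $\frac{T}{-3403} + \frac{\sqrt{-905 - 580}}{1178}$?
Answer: $- \frac{11}{3403} + \frac{3 i \sqrt{165}}{1178} \approx -0.0032324 + 0.032713 i$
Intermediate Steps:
$T = 11$ ($T = -25 + 36 = 11$)
$\frac{T}{-3403} + \frac{\sqrt{-905 - 580}}{1178} = \frac{11}{-3403} + \frac{\sqrt{-905 - 580}}{1178} = 11 \left(- \frac{1}{3403}\right) + \sqrt{-1485} \cdot \frac{1}{1178} = - \frac{11}{3403} + 3 i \sqrt{165} \cdot \frac{1}{1178} = - \frac{11}{3403} + \frac{3 i \sqrt{165}}{1178}$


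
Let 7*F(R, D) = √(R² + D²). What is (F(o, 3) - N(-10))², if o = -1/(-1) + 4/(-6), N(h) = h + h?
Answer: (420 + √82)²/441 ≈ 417.43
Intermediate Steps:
N(h) = 2*h
o = ⅓ (o = -1*(-1) + 4*(-⅙) = 1 - ⅔ = ⅓ ≈ 0.33333)
F(R, D) = √(D² + R²)/7 (F(R, D) = √(R² + D²)/7 = √(D² + R²)/7)
(F(o, 3) - N(-10))² = (√(3² + (⅓)²)/7 - 2*(-10))² = (√(9 + ⅑)/7 - 1*(-20))² = (√(82/9)/7 + 20)² = ((√82/3)/7 + 20)² = (√82/21 + 20)² = (20 + √82/21)²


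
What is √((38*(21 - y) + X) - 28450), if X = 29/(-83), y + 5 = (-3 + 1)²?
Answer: I*√190235253/83 ≈ 166.18*I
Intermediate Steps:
y = -1 (y = -5 + (-3 + 1)² = -5 + (-2)² = -5 + 4 = -1)
X = -29/83 (X = 29*(-1/83) = -29/83 ≈ -0.34940)
√((38*(21 - y) + X) - 28450) = √((38*(21 - 1*(-1)) - 29/83) - 28450) = √((38*(21 + 1) - 29/83) - 28450) = √((38*22 - 29/83) - 28450) = √((836 - 29/83) - 28450) = √(69359/83 - 28450) = √(-2291991/83) = I*√190235253/83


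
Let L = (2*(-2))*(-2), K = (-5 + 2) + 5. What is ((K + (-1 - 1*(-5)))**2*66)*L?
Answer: 19008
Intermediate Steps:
K = 2 (K = -3 + 5 = 2)
L = 8 (L = -4*(-2) = 8)
((K + (-1 - 1*(-5)))**2*66)*L = ((2 + (-1 - 1*(-5)))**2*66)*8 = ((2 + (-1 + 5))**2*66)*8 = ((2 + 4)**2*66)*8 = (6**2*66)*8 = (36*66)*8 = 2376*8 = 19008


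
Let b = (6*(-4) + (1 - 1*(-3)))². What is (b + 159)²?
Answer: 312481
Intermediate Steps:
b = 400 (b = (-24 + (1 + 3))² = (-24 + 4)² = (-20)² = 400)
(b + 159)² = (400 + 159)² = 559² = 312481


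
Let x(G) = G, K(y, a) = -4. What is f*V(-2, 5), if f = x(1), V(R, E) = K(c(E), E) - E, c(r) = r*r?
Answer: -9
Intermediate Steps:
c(r) = r²
V(R, E) = -4 - E
f = 1
f*V(-2, 5) = 1*(-4 - 1*5) = 1*(-4 - 5) = 1*(-9) = -9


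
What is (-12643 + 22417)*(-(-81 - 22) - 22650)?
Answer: -220374378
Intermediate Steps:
(-12643 + 22417)*(-(-81 - 22) - 22650) = 9774*(-1*(-103) - 22650) = 9774*(103 - 22650) = 9774*(-22547) = -220374378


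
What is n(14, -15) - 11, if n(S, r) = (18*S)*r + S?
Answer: -3777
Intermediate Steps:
n(S, r) = S + 18*S*r (n(S, r) = 18*S*r + S = S + 18*S*r)
n(14, -15) - 11 = 14*(1 + 18*(-15)) - 11 = 14*(1 - 270) - 11 = 14*(-269) - 11 = -3766 - 11 = -3777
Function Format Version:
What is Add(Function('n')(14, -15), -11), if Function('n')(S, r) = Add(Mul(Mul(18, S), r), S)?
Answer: -3777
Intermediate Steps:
Function('n')(S, r) = Add(S, Mul(18, S, r)) (Function('n')(S, r) = Add(Mul(18, S, r), S) = Add(S, Mul(18, S, r)))
Add(Function('n')(14, -15), -11) = Add(Mul(14, Add(1, Mul(18, -15))), -11) = Add(Mul(14, Add(1, -270)), -11) = Add(Mul(14, -269), -11) = Add(-3766, -11) = -3777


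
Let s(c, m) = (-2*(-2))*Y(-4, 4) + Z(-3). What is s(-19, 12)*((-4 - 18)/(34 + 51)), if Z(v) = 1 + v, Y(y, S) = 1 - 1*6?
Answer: 484/85 ≈ 5.6941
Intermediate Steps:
Y(y, S) = -5 (Y(y, S) = 1 - 6 = -5)
s(c, m) = -22 (s(c, m) = -2*(-2)*(-5) + (1 - 3) = 4*(-5) - 2 = -20 - 2 = -22)
s(-19, 12)*((-4 - 18)/(34 + 51)) = -22*(-4 - 18)/(34 + 51) = -(-484)/85 = -22*(-22/85) = 484/85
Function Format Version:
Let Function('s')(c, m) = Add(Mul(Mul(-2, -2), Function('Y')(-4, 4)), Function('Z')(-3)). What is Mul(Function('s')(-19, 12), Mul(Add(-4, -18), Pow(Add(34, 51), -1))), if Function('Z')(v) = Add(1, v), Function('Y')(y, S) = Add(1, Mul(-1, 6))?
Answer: Rational(484, 85) ≈ 5.6941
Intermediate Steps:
Function('Y')(y, S) = -5 (Function('Y')(y, S) = Add(1, -6) = -5)
Function('s')(c, m) = -22 (Function('s')(c, m) = Add(Mul(Mul(-2, -2), -5), Add(1, -3)) = Add(Mul(4, -5), -2) = Add(-20, -2) = -22)
Mul(Function('s')(-19, 12), Mul(Add(-4, -18), Pow(Add(34, 51), -1))) = Mul(-22, Mul(Add(-4, -18), Pow(Add(34, 51), -1))) = Mul(-22, Mul(-22, Pow(85, -1))) = Mul(-22, Mul(-22, Rational(1, 85))) = Mul(-22, Rational(-22, 85)) = Rational(484, 85)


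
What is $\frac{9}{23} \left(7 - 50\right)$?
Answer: $- \frac{387}{23} \approx -16.826$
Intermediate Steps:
$\frac{9}{23} \left(7 - 50\right) = 9 \cdot \frac{1}{23} \left(-43\right) = \frac{9}{23} \left(-43\right) = - \frac{387}{23}$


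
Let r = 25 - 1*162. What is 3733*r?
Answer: -511421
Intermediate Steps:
r = -137 (r = 25 - 162 = -137)
3733*r = 3733*(-137) = -511421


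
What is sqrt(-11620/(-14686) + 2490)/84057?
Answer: 2*sqrt(685217290)/88175793 ≈ 0.00059374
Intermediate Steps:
sqrt(-11620/(-14686) + 2490)/84057 = sqrt(-11620*(-1/14686) + 2490)*(1/84057) = sqrt(830/1049 + 2490)*(1/84057) = sqrt(2612840/1049)*(1/84057) = (2*sqrt(685217290)/1049)*(1/84057) = 2*sqrt(685217290)/88175793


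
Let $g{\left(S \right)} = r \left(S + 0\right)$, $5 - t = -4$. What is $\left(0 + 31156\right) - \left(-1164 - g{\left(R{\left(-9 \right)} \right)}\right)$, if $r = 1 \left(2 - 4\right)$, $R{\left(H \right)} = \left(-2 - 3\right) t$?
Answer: $32410$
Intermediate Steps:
$t = 9$ ($t = 5 - -4 = 5 + 4 = 9$)
$R{\left(H \right)} = -45$ ($R{\left(H \right)} = \left(-2 - 3\right) 9 = \left(-5\right) 9 = -45$)
$r = -2$ ($r = 1 \left(-2\right) = -2$)
$g{\left(S \right)} = - 2 S$ ($g{\left(S \right)} = - 2 \left(S + 0\right) = - 2 S$)
$\left(0 + 31156\right) - \left(-1164 - g{\left(R{\left(-9 \right)} \right)}\right) = \left(0 + 31156\right) + \left(\left(8230 - -90\right) - 7066\right) = 31156 + \left(\left(8230 + 90\right) - 7066\right) = 31156 + \left(8320 - 7066\right) = 31156 + 1254 = 32410$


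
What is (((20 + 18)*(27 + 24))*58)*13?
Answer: 1461252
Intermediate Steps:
(((20 + 18)*(27 + 24))*58)*13 = ((38*51)*58)*13 = (1938*58)*13 = 112404*13 = 1461252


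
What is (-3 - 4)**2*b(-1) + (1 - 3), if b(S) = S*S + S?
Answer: -2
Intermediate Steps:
b(S) = S + S**2 (b(S) = S**2 + S = S + S**2)
(-3 - 4)**2*b(-1) + (1 - 3) = (-3 - 4)**2*(-(1 - 1)) + (1 - 3) = (-7)**2*(-1*0) - 2 = 49*0 - 2 = 0 - 2 = -2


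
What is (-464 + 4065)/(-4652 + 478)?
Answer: -3601/4174 ≈ -0.86272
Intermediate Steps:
(-464 + 4065)/(-4652 + 478) = 3601/(-4174) = 3601*(-1/4174) = -3601/4174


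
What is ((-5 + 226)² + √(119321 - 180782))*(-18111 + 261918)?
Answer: 11907777687 + 731421*I*√6829 ≈ 1.1908e+10 + 6.0443e+7*I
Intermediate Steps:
((-5 + 226)² + √(119321 - 180782))*(-18111 + 261918) = (221² + √(-61461))*243807 = (48841 + 3*I*√6829)*243807 = 11907777687 + 731421*I*√6829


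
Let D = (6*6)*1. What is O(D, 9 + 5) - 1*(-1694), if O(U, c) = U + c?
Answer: 1744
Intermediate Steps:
D = 36 (D = 36*1 = 36)
O(D, 9 + 5) - 1*(-1694) = (36 + (9 + 5)) - 1*(-1694) = (36 + 14) + 1694 = 50 + 1694 = 1744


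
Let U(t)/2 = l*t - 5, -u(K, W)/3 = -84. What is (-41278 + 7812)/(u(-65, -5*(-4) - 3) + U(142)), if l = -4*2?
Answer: 577/35 ≈ 16.486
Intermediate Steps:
l = -8
u(K, W) = 252 (u(K, W) = -3*(-84) = 252)
U(t) = -10 - 16*t (U(t) = 2*(-8*t - 5) = 2*(-5 - 8*t) = -10 - 16*t)
(-41278 + 7812)/(u(-65, -5*(-4) - 3) + U(142)) = (-41278 + 7812)/(252 + (-10 - 16*142)) = -33466/(252 + (-10 - 2272)) = -33466/(252 - 2282) = -33466/(-2030) = -33466*(-1/2030) = 577/35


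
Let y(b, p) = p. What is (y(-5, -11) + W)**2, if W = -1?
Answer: 144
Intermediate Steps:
(y(-5, -11) + W)**2 = (-11 - 1)**2 = (-12)**2 = 144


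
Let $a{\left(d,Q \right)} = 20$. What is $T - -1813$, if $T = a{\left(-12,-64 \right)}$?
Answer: $1833$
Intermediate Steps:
$T = 20$
$T - -1813 = 20 - -1813 = 20 + 1813 = 1833$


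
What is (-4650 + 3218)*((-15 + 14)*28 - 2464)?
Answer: 3568544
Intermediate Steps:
(-4650 + 3218)*((-15 + 14)*28 - 2464) = -1432*(-1*28 - 2464) = -1432*(-28 - 2464) = -1432*(-2492) = 3568544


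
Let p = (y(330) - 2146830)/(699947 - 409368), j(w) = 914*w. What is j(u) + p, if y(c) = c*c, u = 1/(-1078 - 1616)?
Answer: -2877886313/391409913 ≈ -7.3526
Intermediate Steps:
u = -1/2694 (u = 1/(-2694) = -1/2694 ≈ -0.00037120)
y(c) = c**2
p = -2037930/290579 (p = (330**2 - 2146830)/(699947 - 409368) = (108900 - 2146830)/290579 = -2037930*1/290579 = -2037930/290579 ≈ -7.0133)
j(u) + p = 914*(-1/2694) - 2037930/290579 = -457/1347 - 2037930/290579 = -2877886313/391409913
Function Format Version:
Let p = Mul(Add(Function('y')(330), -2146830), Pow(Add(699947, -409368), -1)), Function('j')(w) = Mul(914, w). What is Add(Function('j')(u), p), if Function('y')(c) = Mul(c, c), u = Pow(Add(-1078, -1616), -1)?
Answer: Rational(-2877886313, 391409913) ≈ -7.3526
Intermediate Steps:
u = Rational(-1, 2694) (u = Pow(-2694, -1) = Rational(-1, 2694) ≈ -0.00037120)
Function('y')(c) = Pow(c, 2)
p = Rational(-2037930, 290579) (p = Mul(Add(Pow(330, 2), -2146830), Pow(Add(699947, -409368), -1)) = Mul(Add(108900, -2146830), Pow(290579, -1)) = Mul(-2037930, Rational(1, 290579)) = Rational(-2037930, 290579) ≈ -7.0133)
Add(Function('j')(u), p) = Add(Mul(914, Rational(-1, 2694)), Rational(-2037930, 290579)) = Add(Rational(-457, 1347), Rational(-2037930, 290579)) = Rational(-2877886313, 391409913)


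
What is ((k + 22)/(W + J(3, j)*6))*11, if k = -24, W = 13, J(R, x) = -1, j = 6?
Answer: -22/7 ≈ -3.1429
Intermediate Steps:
((k + 22)/(W + J(3, j)*6))*11 = ((-24 + 22)/(13 - 1*6))*11 = -2/(13 - 6)*11 = -2/7*11 = -22/7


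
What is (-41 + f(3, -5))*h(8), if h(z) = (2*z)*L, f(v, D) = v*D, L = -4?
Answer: 3584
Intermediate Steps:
f(v, D) = D*v
h(z) = -8*z (h(z) = (2*z)*(-4) = -8*z)
(-41 + f(3, -5))*h(8) = (-41 - 5*3)*(-8*8) = (-41 - 15)*(-64) = -56*(-64) = 3584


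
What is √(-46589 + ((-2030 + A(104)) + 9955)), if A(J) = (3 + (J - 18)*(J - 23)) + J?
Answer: I*√31591 ≈ 177.74*I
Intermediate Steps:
A(J) = 3 + J + (-23 + J)*(-18 + J) (A(J) = (3 + (-18 + J)*(-23 + J)) + J = (3 + (-23 + J)*(-18 + J)) + J = 3 + J + (-23 + J)*(-18 + J))
√(-46589 + ((-2030 + A(104)) + 9955)) = √(-46589 + ((-2030 + (417 + 104² - 40*104)) + 9955)) = √(-46589 + ((-2030 + (417 + 10816 - 4160)) + 9955)) = √(-46589 + ((-2030 + 7073) + 9955)) = √(-46589 + (5043 + 9955)) = √(-46589 + 14998) = √(-31591) = I*√31591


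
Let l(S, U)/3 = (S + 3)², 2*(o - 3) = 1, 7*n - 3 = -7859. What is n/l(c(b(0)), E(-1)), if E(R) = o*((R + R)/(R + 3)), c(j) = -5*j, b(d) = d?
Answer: -7856/189 ≈ -41.566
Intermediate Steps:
n = -7856/7 (n = 3/7 + (⅐)*(-7859) = 3/7 - 7859/7 = -7856/7 ≈ -1122.3)
o = 7/2 (o = 3 + (½)*1 = 3 + ½ = 7/2 ≈ 3.5000)
E(R) = 7*R/(3 + R) (E(R) = 7*((R + R)/(R + 3))/2 = 7*((2*R)/(3 + R))/2 = 7*(2*R/(3 + R))/2 = 7*R/(3 + R))
l(S, U) = 3*(3 + S)² (l(S, U) = 3*(S + 3)² = 3*(3 + S)²)
n/l(c(b(0)), E(-1)) = -7856*1/(3*(3 - 5*0)²)/7 = -7856*1/(3*(3 + 0)²)/7 = -7856/(7*(3*3²)) = -7856/(7*(3*9)) = -7856/7/27 = -7856/7*1/27 = -7856/189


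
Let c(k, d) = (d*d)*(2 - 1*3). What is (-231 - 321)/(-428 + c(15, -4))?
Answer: 46/37 ≈ 1.2432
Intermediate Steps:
c(k, d) = -d**2 (c(k, d) = d**2*(2 - 3) = d**2*(-1) = -d**2)
(-231 - 321)/(-428 + c(15, -4)) = (-231 - 321)/(-428 - 1*(-4)**2) = -552/(-428 - 1*16) = -552/(-428 - 16) = -552/(-444) = -552*(-1/444) = 46/37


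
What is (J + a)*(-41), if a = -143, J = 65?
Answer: 3198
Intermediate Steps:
(J + a)*(-41) = (65 - 143)*(-41) = -78*(-41) = 3198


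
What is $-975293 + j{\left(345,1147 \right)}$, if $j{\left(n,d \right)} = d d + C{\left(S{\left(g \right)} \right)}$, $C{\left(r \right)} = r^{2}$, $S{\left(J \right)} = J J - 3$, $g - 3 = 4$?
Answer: $342432$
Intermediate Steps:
$g = 7$ ($g = 3 + 4 = 7$)
$S{\left(J \right)} = -3 + J^{2}$ ($S{\left(J \right)} = J^{2} - 3 = -3 + J^{2}$)
$j{\left(n,d \right)} = 2116 + d^{2}$ ($j{\left(n,d \right)} = d d + \left(-3 + 7^{2}\right)^{2} = d^{2} + \left(-3 + 49\right)^{2} = d^{2} + 46^{2} = d^{2} + 2116 = 2116 + d^{2}$)
$-975293 + j{\left(345,1147 \right)} = -975293 + \left(2116 + 1147^{2}\right) = -975293 + \left(2116 + 1315609\right) = -975293 + 1317725 = 342432$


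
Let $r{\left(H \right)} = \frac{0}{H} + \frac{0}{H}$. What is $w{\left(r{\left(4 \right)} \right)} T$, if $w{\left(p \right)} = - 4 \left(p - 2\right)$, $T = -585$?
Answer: $-4680$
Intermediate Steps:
$r{\left(H \right)} = 0$ ($r{\left(H \right)} = 0 + 0 = 0$)
$w{\left(p \right)} = 8 - 4 p$ ($w{\left(p \right)} = - 4 \left(-2 + p\right) = 8 - 4 p$)
$w{\left(r{\left(4 \right)} \right)} T = \left(8 - 0\right) \left(-585\right) = \left(8 + 0\right) \left(-585\right) = 8 \left(-585\right) = -4680$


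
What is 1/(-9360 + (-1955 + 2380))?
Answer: -1/8935 ≈ -0.00011192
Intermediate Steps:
1/(-9360 + (-1955 + 2380)) = 1/(-9360 + 425) = 1/(-8935) = -1/8935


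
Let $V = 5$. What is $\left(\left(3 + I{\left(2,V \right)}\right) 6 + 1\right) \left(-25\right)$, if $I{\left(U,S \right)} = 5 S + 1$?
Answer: $-4375$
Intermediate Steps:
$I{\left(U,S \right)} = 1 + 5 S$
$\left(\left(3 + I{\left(2,V \right)}\right) 6 + 1\right) \left(-25\right) = \left(\left(3 + \left(1 + 5 \cdot 5\right)\right) 6 + 1\right) \left(-25\right) = \left(\left(3 + \left(1 + 25\right)\right) 6 + 1\right) \left(-25\right) = \left(\left(3 + 26\right) 6 + 1\right) \left(-25\right) = \left(29 \cdot 6 + 1\right) \left(-25\right) = \left(174 + 1\right) \left(-25\right) = 175 \left(-25\right) = -4375$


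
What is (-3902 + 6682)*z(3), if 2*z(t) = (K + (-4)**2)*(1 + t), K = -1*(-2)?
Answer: 100080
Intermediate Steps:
K = 2
z(t) = 9 + 9*t (z(t) = ((2 + (-4)**2)*(1 + t))/2 = ((2 + 16)*(1 + t))/2 = (18*(1 + t))/2 = (18 + 18*t)/2 = 9 + 9*t)
(-3902 + 6682)*z(3) = (-3902 + 6682)*(9 + 9*3) = 2780*(9 + 27) = 2780*36 = 100080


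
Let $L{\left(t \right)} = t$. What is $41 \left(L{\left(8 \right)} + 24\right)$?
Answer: $1312$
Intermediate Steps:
$41 \left(L{\left(8 \right)} + 24\right) = 41 \left(8 + 24\right) = 41 \cdot 32 = 1312$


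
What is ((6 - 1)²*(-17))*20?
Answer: -8500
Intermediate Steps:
((6 - 1)²*(-17))*20 = (5²*(-17))*20 = (25*(-17))*20 = -425*20 = -8500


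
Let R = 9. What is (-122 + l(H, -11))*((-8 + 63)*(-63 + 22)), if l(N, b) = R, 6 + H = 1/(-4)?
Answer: 254815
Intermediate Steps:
H = -25/4 (H = -6 + 1/(-4) = -6 - ¼ = -25/4 ≈ -6.2500)
l(N, b) = 9
(-122 + l(H, -11))*((-8 + 63)*(-63 + 22)) = (-122 + 9)*((-8 + 63)*(-63 + 22)) = -6215*(-41) = -113*(-2255) = 254815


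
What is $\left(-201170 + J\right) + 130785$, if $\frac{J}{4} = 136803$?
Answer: $476827$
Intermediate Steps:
$J = 547212$ ($J = 4 \cdot 136803 = 547212$)
$\left(-201170 + J\right) + 130785 = \left(-201170 + 547212\right) + 130785 = 346042 + 130785 = 476827$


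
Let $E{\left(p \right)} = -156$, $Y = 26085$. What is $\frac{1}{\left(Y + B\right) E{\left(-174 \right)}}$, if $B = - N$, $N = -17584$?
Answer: $- \frac{1}{6812364} \approx -1.4679 \cdot 10^{-7}$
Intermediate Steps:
$B = 17584$ ($B = \left(-1\right) \left(-17584\right) = 17584$)
$\frac{1}{\left(Y + B\right) E{\left(-174 \right)}} = \frac{1}{\left(26085 + 17584\right) \left(-156\right)} = \frac{1}{43669} \left(- \frac{1}{156}\right) = - \frac{1}{6812364}$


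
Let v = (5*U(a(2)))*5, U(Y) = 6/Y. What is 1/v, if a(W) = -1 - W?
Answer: -1/50 ≈ -0.020000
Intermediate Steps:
v = -50 (v = (5*(6/(-1 - 1*2)))*5 = (5*(6/(-1 - 2)))*5 = (5*(6/(-3)))*5 = (5*(6*(-⅓)))*5 = (5*(-2))*5 = -10*5 = -50)
1/v = 1/(-50) = -1/50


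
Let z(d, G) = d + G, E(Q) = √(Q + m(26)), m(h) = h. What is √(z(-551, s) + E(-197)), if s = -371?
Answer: √(-922 + 3*I*√19) ≈ 0.2153 + 30.365*I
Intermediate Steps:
E(Q) = √(26 + Q) (E(Q) = √(Q + 26) = √(26 + Q))
z(d, G) = G + d
√(z(-551, s) + E(-197)) = √((-371 - 551) + √(26 - 197)) = √(-922 + √(-171)) = √(-922 + 3*I*√19)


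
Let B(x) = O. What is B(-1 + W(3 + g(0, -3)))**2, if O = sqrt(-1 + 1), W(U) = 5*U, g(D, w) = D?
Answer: 0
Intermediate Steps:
O = 0 (O = sqrt(0) = 0)
B(x) = 0
B(-1 + W(3 + g(0, -3)))**2 = 0**2 = 0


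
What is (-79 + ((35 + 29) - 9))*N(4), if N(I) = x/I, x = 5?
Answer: -30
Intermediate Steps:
N(I) = 5/I
(-79 + ((35 + 29) - 9))*N(4) = (-79 + ((35 + 29) - 9))*(5/4) = (-79 + (64 - 9))*(5*(¼)) = (-79 + 55)*(5/4) = -24*5/4 = -30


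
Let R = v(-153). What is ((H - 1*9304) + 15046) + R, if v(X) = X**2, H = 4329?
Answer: 33480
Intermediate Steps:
R = 23409 (R = (-153)**2 = 23409)
((H - 1*9304) + 15046) + R = ((4329 - 1*9304) + 15046) + 23409 = ((4329 - 9304) + 15046) + 23409 = (-4975 + 15046) + 23409 = 10071 + 23409 = 33480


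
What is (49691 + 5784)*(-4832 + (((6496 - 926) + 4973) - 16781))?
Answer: -614108250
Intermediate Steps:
(49691 + 5784)*(-4832 + (((6496 - 926) + 4973) - 16781)) = 55475*(-4832 + ((5570 + 4973) - 16781)) = 55475*(-4832 + (10543 - 16781)) = 55475*(-4832 - 6238) = 55475*(-11070) = -614108250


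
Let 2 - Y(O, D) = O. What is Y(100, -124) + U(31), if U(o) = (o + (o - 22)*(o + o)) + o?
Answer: 522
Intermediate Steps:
Y(O, D) = 2 - O
U(o) = 2*o + 2*o*(-22 + o) (U(o) = (o + (-22 + o)*(2*o)) + o = (o + 2*o*(-22 + o)) + o = 2*o + 2*o*(-22 + o))
Y(100, -124) + U(31) = (2 - 1*100) + 2*31*(-21 + 31) = (2 - 100) + 2*31*10 = -98 + 620 = 522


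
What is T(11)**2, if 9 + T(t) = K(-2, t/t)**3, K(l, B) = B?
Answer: 64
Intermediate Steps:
T(t) = -8 (T(t) = -9 + (t/t)**3 = -9 + 1**3 = -9 + 1 = -8)
T(11)**2 = (-8)**2 = 64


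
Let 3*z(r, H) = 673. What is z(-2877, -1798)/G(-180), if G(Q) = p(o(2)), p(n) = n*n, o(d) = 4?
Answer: 673/48 ≈ 14.021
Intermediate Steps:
p(n) = n²
z(r, H) = 673/3 (z(r, H) = (⅓)*673 = 673/3)
G(Q) = 16 (G(Q) = 4² = 16)
z(-2877, -1798)/G(-180) = (673/3)/16 = (673/3)*(1/16) = 673/48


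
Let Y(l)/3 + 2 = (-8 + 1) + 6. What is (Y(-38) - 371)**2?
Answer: 144400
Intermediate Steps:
Y(l) = -9 (Y(l) = -6 + 3*((-8 + 1) + 6) = -6 + 3*(-7 + 6) = -6 + 3*(-1) = -6 - 3 = -9)
(Y(-38) - 371)**2 = (-9 - 371)**2 = (-380)**2 = 144400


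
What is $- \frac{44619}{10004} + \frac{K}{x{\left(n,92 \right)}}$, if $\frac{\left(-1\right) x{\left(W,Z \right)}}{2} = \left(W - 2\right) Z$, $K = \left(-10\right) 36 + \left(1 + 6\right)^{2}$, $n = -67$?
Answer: $- \frac{142398517}{31752696} \approx -4.4846$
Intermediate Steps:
$K = -311$ ($K = -360 + 7^{2} = -360 + 49 = -311$)
$x{\left(W,Z \right)} = - 2 Z \left(-2 + W\right)$ ($x{\left(W,Z \right)} = - 2 \left(W - 2\right) Z = - 2 \left(-2 + W\right) Z = - 2 Z \left(-2 + W\right)$)
$- \frac{44619}{10004} + \frac{K}{x{\left(n,92 \right)}} = - \frac{44619}{10004} - \frac{311}{2 \cdot 92 \left(2 - -67\right)} = \left(-44619\right) \frac{1}{10004} - \frac{311}{2 \cdot 92 \left(2 + 67\right)} = - \frac{44619}{10004} - \frac{311}{2 \cdot 92 \cdot 69} = - \frac{44619}{10004} - \frac{311}{12696} = - \frac{142398517}{31752696}$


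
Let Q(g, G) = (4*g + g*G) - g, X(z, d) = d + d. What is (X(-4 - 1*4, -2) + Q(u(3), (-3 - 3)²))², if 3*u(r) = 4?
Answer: 2304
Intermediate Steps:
X(z, d) = 2*d
u(r) = 4/3 (u(r) = (⅓)*4 = 4/3)
Q(g, G) = 3*g + G*g (Q(g, G) = (4*g + G*g) - g = 3*g + G*g)
(X(-4 - 1*4, -2) + Q(u(3), (-3 - 3)²))² = (2*(-2) + 4*(3 + (-3 - 3)²)/3)² = (-4 + 4*(3 + (-6)²)/3)² = (-4 + 4*(3 + 36)/3)² = (-4 + (4/3)*39)² = (-4 + 52)² = 48² = 2304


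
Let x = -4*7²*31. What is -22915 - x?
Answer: -16839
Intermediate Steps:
x = -6076 (x = -4*49*31 = -196*31 = -6076)
-22915 - x = -22915 - 1*(-6076) = -22915 + 6076 = -16839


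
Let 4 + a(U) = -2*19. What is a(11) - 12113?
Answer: -12155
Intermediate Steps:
a(U) = -42 (a(U) = -4 - 2*19 = -4 - 38 = -42)
a(11) - 12113 = -42 - 12113 = -12155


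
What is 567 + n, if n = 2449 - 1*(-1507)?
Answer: 4523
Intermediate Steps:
n = 3956 (n = 2449 + 1507 = 3956)
567 + n = 567 + 3956 = 4523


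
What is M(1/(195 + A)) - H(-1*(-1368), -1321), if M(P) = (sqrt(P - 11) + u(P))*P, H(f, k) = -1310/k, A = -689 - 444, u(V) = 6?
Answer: -618353/619549 - I*sqrt(9679222)/879844 ≈ -0.99807 - 0.003536*I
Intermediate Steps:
A = -1133
M(P) = P*(6 + sqrt(-11 + P)) (M(P) = (sqrt(P - 11) + 6)*P = (sqrt(-11 + P) + 6)*P = (6 + sqrt(-11 + P))*P = P*(6 + sqrt(-11 + P)))
M(1/(195 + A)) - H(-1*(-1368), -1321) = (6 + sqrt(-11 + 1/(195 - 1133)))/(195 - 1133) - (-1310)/(-1321) = (6 + sqrt(-11 + 1/(-938)))/(-938) - (-1310)*(-1)/1321 = -(6 + sqrt(-11 - 1/938))/938 - 1*1310/1321 = -(6 + sqrt(-10319/938))/938 - 1310/1321 = -(6 + I*sqrt(9679222)/938)/938 - 1310/1321 = (-3/469 - I*sqrt(9679222)/879844) - 1310/1321 = -618353/619549 - I*sqrt(9679222)/879844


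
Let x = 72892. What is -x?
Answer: -72892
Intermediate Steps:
-x = -1*72892 = -72892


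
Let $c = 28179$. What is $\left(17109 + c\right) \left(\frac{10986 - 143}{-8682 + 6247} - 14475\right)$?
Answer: $- \frac{1596740210784}{2435} \approx -6.5575 \cdot 10^{8}$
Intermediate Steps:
$\left(17109 + c\right) \left(\frac{10986 - 143}{-8682 + 6247} - 14475\right) = \left(17109 + 28179\right) \left(\frac{10986 - 143}{-8682 + 6247} - 14475\right) = 45288 \left(\frac{10843}{-2435} - 14475\right) = 45288 \left(10843 \left(- \frac{1}{2435}\right) - 14475\right) = 45288 \left(- \frac{10843}{2435} - 14475\right) = 45288 \left(- \frac{35257468}{2435}\right) = - \frac{1596740210784}{2435}$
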